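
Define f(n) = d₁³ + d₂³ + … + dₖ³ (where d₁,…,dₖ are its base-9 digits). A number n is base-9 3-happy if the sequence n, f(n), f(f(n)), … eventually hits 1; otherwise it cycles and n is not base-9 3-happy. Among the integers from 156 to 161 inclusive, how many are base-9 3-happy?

2

156: 156 → 540 → 432 → 152 → 856 → 128 → 134 → 638 → 1198 → 470 → 476 → 980 → 540  — not base-9 3-happy
157: 157 → 577 → 345 → 99 → 9 → 1  — base-9 3-happy
158: 158 → 638 → 1198 → 470 → 476 → 980 → 540 → 432 → 152 → 856 → 128 → 134 → 638  — not base-9 3-happy
159: 159 → 729 → 1  — base-9 3-happy
160: 160 → 856 → 128 → 134 → 638 → 1198 → 470 → 476 → 980 → 540 → 432 → 152 → 856  — not base-9 3-happy
161: 161 → 1025 → 665 → 1025  — not base-9 3-happy
base-9 3-happy: 157, 159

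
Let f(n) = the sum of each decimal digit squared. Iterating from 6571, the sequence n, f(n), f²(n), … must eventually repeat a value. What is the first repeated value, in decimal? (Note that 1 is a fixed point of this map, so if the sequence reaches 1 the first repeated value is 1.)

6571 → 6² + 5² + 7² + 1² = 111
111 → 1² + 1² + 1² = 3
3 → 3² = 9
9 → 9² = 81
81 → 8² + 1² = 65
65 → 6² + 5² = 61
61 → 6² + 1² = 37
37 → 3² + 7² = 58
58 → 5² + 8² = 89
89 → 8² + 9² = 145
145 → 1² + 4² + 5² = 42
42 → 4² + 2² = 20
20 → 2² + 0² = 4
4 → 4² = 16
16 → 1² + 6² = 37  — 37 already appeared earlier.

37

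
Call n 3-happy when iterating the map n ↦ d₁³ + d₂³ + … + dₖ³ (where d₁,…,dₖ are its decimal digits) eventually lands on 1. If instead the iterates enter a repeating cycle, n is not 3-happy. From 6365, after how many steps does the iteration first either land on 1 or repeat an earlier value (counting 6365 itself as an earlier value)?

6365 → 6³ + 3³ + 6³ + 5³ = 216 + 27 + 216 + 125 = 584
584 → 5³ + 8³ + 4³ = 125 + 512 + 64 = 701
701 → 7³ + 0³ + 1³ = 343 + 0 + 1 = 344
344 → 3³ + 4³ + 4³ = 27 + 64 + 64 = 155
155 → 1³ + 5³ + 5³ = 1 + 125 + 125 = 251
251 → 2³ + 5³ + 1³ = 8 + 125 + 1 = 134
134 → 1³ + 3³ + 4³ = 1 + 27 + 64 = 92
92 → 9³ + 2³ = 729 + 8 = 737
737 → 7³ + 3³ + 7³ = 343 + 27 + 343 = 713
713 → 7³ + 1³ + 3³ = 343 + 1 + 27 = 371
371 → 3³ + 7³ + 1³ = 27 + 343 + 1 = 371  — 371 repeats.
That took 11 steps.

11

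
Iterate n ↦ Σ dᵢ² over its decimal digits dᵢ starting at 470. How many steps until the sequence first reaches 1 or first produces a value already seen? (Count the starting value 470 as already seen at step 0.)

11

470 → 4² + 7² + 0² = 65
65 → 6² + 5² = 61
61 → 6² + 1² = 37
37 → 3² + 7² = 58
58 → 5² + 8² = 89
89 → 8² + 9² = 145
145 → 1² + 4² + 5² = 42
42 → 4² + 2² = 20
20 → 2² + 0² = 4
4 → 4² = 16
16 → 1² + 6² = 37  — 37 repeats.
That took 11 steps.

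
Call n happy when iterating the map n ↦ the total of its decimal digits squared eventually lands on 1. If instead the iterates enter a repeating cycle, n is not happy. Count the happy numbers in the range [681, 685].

1

681: 681 → 101 → 2 → 4 → 16 → 37 → 58 → 89 → 145 → 42 → 20 → 4  (repeats 4)
682: 682 → 104 → 17 → 50 → 25 → 29 → 85 → 89 → 145 → 42 → 20 → 4 → 16 → 37 → 58 → 89  (repeats 89)
683: 683 → 109 → 82 → 68 → 100 → 1  (reaches 1)
684: 684 → 116 → 38 → 73 → 58 → 89 → 145 → 42 → 20 → 4 → 16 → 37 → 58  (repeats 58)
685: 685 → 125 → 30 → 9 → 81 → 65 → 61 → 37 → 58 → 89 → 145 → 42 → 20 → 4 → 16 → 37  (repeats 37)
happy: 683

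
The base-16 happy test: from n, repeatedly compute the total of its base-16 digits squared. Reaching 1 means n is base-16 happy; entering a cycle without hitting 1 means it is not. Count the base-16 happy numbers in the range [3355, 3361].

3355: 3355 → 291 → 14 → 196 → 160 → 100 → 52 → 25 → 82 → 29 → 170 → 200 → 208 → 169 → 181 → 146 → 85 → 50 → 13 → 169  — not base-16 happy
3356: 3356 → 314 → 110 → 232 → 260 → 17 → 2 → 4 → 16 → 1  — base-16 happy
3357: 3357 → 339 → 35 → 13 → 169 → 181 → 146 → 85 → 50 → 13  — not base-16 happy
3358: 3358 → 366 → 233 → 277 → 27 → 122 → 149 → 106 → 136 → 128 → 64 → 16 → 1  — base-16 happy
3359: 3359 → 395 → 186 → 221 → 338 → 30 → 197 → 169 → 181 → 146 → 85 → 50 → 13 → 169  — not base-16 happy
3360: 3360 → 173 → 269 → 170 → 200 → 208 → 169 → 181 → 146 → 85 → 50 → 13 → 169  — not base-16 happy
3361: 3361 → 174 → 296 → 69 → 41 → 85 → 50 → 13 → 169 → 181 → 146 → 85  — not base-16 happy
base-16 happy: 3356, 3358

2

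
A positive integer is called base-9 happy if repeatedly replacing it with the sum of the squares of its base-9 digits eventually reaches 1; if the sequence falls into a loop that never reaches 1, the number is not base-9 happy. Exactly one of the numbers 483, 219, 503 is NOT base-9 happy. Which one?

483: 483 → 125 → 81 → 1  — reaches 1 (base-9 happy)
219: 219 → 49 → 41 → 41  — repeats 41 (not base-9 happy)
503: 503 → 101 → 9 → 1  — reaches 1 (base-9 happy)

219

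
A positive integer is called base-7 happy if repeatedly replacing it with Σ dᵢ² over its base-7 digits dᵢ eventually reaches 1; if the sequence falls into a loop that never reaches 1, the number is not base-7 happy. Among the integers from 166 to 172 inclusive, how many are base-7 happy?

1

166: 166 → 38 → 34 → 52 → 10 → 10  (repeats 10)
167: 167 → 49 → 1  (reaches 1)
168: 168 → 18 → 20 → 40 → 50 → 2 → 4 → 16 → 8 → 2  (repeats 2)
169: 169 → 19 → 29 → 17 → 13 → 37 → 29  (repeats 29)
170: 170 → 22 → 10 → 10  (repeats 10)
171: 171 → 27 → 45 → 45  (repeats 45)
172: 172 → 34 → 52 → 10 → 10  (repeats 10)
base-7 happy: 167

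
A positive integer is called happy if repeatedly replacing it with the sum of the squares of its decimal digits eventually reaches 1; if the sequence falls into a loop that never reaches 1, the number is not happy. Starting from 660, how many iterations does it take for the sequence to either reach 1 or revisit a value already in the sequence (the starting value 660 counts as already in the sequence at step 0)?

660 → 6² + 6² + 0² = 36 + 36 + 0 = 72
72 → 7² + 2² = 49 + 4 = 53
53 → 5² + 3² = 25 + 9 = 34
34 → 3² + 4² = 9 + 16 = 25
25 → 2² + 5² = 4 + 25 = 29
29 → 2² + 9² = 4 + 81 = 85
85 → 8² + 5² = 64 + 25 = 89
89 → 8² + 9² = 64 + 81 = 145
145 → 1² + 4² + 5² = 1 + 16 + 25 = 42
42 → 4² + 2² = 16 + 4 = 20
20 → 2² + 0² = 4 + 0 = 4
4 → 4² = 16
16 → 1² + 6² = 1 + 36 = 37
37 → 3² + 7² = 9 + 49 = 58
58 → 5² + 8² = 25 + 64 = 89  — 89 repeats.
That took 15 steps.

15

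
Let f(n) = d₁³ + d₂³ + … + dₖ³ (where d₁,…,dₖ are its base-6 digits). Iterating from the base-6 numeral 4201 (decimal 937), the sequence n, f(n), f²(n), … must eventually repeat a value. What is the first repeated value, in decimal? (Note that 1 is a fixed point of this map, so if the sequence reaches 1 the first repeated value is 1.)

937 = (4,2,0,1)_6 → 4³ + 2³ + 0³ + 1³ = 73
73 = (2,0,1)_6 → 2³ + 0³ + 1³ = 9
9 = (1,3)_6 → 1³ + 3³ = 28
28 = (4,4)_6 → 4³ + 4³ = 128
128 = (3,3,2)_6 → 3³ + 3³ + 2³ = 62
62 = (1,4,2)_6 → 1³ + 4³ + 2³ = 73  — 73 already appeared earlier.

73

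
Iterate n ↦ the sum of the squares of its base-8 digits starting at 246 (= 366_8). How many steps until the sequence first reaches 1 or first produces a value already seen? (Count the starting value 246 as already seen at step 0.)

7

246 = (3,6,6)_8 → 3² + 6² + 6² = 81
81 = (1,2,1)_8 → 1² + 2² + 1² = 6
6 = (6)_8 → 6² = 36
36 = (4,4)_8 → 4² + 4² = 32
32 = (4,0)_8 → 4² + 0² = 16
16 = (2,0)_8 → 2² + 0² = 4
4 = (4)_8 → 4² = 16  — 16 repeats.
That took 7 steps.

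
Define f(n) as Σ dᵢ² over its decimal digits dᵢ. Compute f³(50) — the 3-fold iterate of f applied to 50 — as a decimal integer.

50 → 5² + 0² = 25
25 → 2² + 5² = 29
29 → 2² + 9² = 85

85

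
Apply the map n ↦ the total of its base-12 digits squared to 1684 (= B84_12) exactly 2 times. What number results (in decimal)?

98

1684 = (11,8,4)_12 → 201
201 = (1,4,9)_12 → 98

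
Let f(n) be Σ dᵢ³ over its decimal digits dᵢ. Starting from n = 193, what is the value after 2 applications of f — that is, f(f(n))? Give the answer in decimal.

193 → 1³ + 9³ + 3³ = 757
757 → 7³ + 5³ + 7³ = 811

811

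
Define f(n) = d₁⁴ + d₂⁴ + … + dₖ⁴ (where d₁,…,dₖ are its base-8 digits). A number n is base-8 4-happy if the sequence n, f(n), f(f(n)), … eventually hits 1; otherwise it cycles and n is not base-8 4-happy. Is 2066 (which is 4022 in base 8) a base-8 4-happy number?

base-8 4-happy

2066 = (4,0,2,2)_8 → 4⁴ + 0⁴ + 2⁴ + 2⁴ = 256 + 0 + 16 + 16 = 288
288 = (4,4,0)_8 → 4⁴ + 4⁴ + 0⁴ = 256 + 256 + 0 = 512
512 = (1,0,0,0)_8 → 1⁴ + 0⁴ + 0⁴ + 0⁴ = 1 + 0 + 0 + 0 = 1  — reached 1.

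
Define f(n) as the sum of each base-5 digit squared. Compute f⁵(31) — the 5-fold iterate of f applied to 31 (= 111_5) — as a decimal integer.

13

31 = (1,1,1)_5 → 1² + 1² + 1² = 3
3 = (3)_5 → 3² = 9
9 = (1,4)_5 → 1² + 4² = 17
17 = (3,2)_5 → 3² + 2² = 13
13 = (2,3)_5 → 2² + 3² = 13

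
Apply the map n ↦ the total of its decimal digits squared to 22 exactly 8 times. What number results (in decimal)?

42

22 → 2² + 2² = 8
8 → 8² = 64
64 → 6² + 4² = 52
52 → 5² + 2² = 29
29 → 2² + 9² = 85
85 → 8² + 5² = 89
89 → 8² + 9² = 145
145 → 1² + 4² + 5² = 42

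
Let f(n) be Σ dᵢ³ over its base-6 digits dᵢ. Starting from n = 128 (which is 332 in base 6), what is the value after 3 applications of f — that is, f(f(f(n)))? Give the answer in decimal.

9

128 = (3,3,2)_6 → 3³ + 3³ + 2³ = 27 + 27 + 8 = 62
62 = (1,4,2)_6 → 1³ + 4³ + 2³ = 1 + 64 + 8 = 73
73 = (2,0,1)_6 → 2³ + 0³ + 1³ = 8 + 0 + 1 = 9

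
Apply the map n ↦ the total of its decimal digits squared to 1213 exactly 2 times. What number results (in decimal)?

1213 → 15
15 → 26

26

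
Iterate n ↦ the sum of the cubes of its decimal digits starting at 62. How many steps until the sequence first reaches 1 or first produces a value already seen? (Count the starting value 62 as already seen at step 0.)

62 → 224
224 → 80
80 → 512
512 → 134
134 → 92
92 → 737
737 → 713
713 → 371
371 → 371  — 371 repeats.
That took 9 steps.

9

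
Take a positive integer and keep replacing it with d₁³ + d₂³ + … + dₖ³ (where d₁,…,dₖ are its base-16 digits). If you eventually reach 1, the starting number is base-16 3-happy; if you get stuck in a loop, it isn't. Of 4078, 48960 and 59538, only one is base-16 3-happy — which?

4078: 4078 → 8863 → 4120 → 514 → 16 → 1  — reaches 1 (base-16 3-happy)
48960: 48960 → 4770 → 1017 → 4131 → 36 → 72 → 576 → 72  — repeats 72 (not base-16 3-happy)
59538: 59538 → 3993 → 4833 → 2754 → 2736 → 2331 → 2061 → 2709 → 1854 → 3114 → 2736  — repeats 2736 (not base-16 3-happy)

4078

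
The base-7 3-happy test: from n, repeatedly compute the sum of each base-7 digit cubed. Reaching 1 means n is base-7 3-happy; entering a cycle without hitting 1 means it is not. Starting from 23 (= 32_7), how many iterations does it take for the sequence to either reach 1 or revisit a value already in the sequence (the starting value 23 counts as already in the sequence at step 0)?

23 = (3,2)_7 → 35
35 = (5,0)_7 → 125
125 = (2,3,6)_7 → 251
251 = (5,0,6)_7 → 341
341 = (6,6,5)_7 → 557
557 = (1,4,2,4)_7 → 137
137 = (2,5,4)_7 → 197
197 = (4,0,1)_7 → 65
65 = (1,2,2)_7 → 17
17 = (2,3)_7 → 35  — 35 repeats.
That took 10 steps.

10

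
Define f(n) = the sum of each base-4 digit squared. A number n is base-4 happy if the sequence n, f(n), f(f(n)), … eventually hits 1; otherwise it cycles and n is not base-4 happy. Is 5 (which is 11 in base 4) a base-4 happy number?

base-4 happy

5 = (1,1)_4 → 1² + 1² = 1 + 1 = 2
2 = (2)_4 → 2² = 4
4 = (1,0)_4 → 1² + 0² = 1 + 0 = 1  — reached 1.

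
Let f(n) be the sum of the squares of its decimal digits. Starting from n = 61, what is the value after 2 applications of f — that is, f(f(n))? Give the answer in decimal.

58

61 → 6² + 1² = 37
37 → 3² + 7² = 58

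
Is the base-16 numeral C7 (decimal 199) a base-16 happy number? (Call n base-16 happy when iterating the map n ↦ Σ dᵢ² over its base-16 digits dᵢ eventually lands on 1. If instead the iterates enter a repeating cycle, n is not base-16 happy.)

not base-16 happy

199 = (12,7)_16 → 12² + 7² = 193
193 = (12,1)_16 → 12² + 1² = 145
145 = (9,1)_16 → 9² + 1² = 82
82 = (5,2)_16 → 5² + 2² = 29
29 = (1,13)_16 → 1² + 13² = 170
170 = (10,10)_16 → 10² + 10² = 200
200 = (12,8)_16 → 12² + 8² = 208
208 = (13,0)_16 → 13² + 0² = 169
169 = (10,9)_16 → 10² + 9² = 181
181 = (11,5)_16 → 11² + 5² = 146
146 = (9,2)_16 → 9² + 2² = 85
85 = (5,5)_16 → 5² + 5² = 50
50 = (3,2)_16 → 3² + 2² = 13
13 = (13)_16 → 13² = 169  — 169 already seen; the sequence cycles without reaching 1.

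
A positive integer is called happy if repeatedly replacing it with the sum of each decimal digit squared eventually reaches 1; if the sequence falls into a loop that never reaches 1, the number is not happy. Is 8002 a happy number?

8002 → 8² + 0² + 0² + 2² = 64 + 0 + 0 + 4 = 68
68 → 6² + 8² = 36 + 64 = 100
100 → 1² + 0² + 0² = 1 + 0 + 0 = 1  — reached 1.

happy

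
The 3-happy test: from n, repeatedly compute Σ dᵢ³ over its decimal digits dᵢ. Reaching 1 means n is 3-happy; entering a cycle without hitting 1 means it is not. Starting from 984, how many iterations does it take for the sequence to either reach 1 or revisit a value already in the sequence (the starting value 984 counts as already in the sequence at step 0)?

984 → 1305
1305 → 153
153 → 153  — 153 repeats.
That took 3 steps.

3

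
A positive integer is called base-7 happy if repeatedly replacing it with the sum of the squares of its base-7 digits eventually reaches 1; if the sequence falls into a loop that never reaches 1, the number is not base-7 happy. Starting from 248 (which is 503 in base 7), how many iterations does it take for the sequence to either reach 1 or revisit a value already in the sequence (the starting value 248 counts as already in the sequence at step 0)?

248 = (5,0,3)_7 → 5² + 0² + 3² = 34
34 = (4,6)_7 → 4² + 6² = 52
52 = (1,0,3)_7 → 1² + 0² + 3² = 10
10 = (1,3)_7 → 1² + 3² = 10  — 10 repeats.
That took 4 steps.

4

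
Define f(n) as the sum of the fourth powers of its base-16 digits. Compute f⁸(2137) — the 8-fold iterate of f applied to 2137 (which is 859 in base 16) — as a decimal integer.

2137 = (8,5,9)_16 → 11282
11282 = (2,12,1,2)_16 → 20769
20769 = (5,1,2,1)_16 → 643
643 = (2,8,3)_16 → 4193
4193 = (1,0,6,1)_16 → 1298
1298 = (5,1,2)_16 → 642
642 = (2,8,2)_16 → 4128
4128 = (1,0,2,0)_16 → 17

17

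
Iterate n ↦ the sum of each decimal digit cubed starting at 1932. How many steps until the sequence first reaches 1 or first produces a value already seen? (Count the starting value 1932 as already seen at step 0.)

1932 → 765
765 → 684
684 → 792
792 → 1080
1080 → 513
513 → 153
153 → 153  — 153 repeats.
That took 7 steps.

7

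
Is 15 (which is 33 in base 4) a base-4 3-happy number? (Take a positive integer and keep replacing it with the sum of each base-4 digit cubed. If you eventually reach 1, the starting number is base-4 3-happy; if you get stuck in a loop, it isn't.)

15 = (3,3)_4 → 3³ + 3³ = 54
54 = (3,1,2)_4 → 3³ + 1³ + 2³ = 36
36 = (2,1,0)_4 → 2³ + 1³ + 0³ = 9
9 = (2,1)_4 → 2³ + 1³ = 9  — 9 already seen; the sequence cycles without reaching 1.

not base-4 3-happy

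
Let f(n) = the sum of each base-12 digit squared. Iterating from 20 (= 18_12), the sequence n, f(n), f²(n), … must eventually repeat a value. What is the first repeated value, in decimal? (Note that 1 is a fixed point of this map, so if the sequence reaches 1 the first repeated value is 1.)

20 = (1,8)_12 → 1² + 8² = 1 + 64 = 65
65 = (5,5)_12 → 5² + 5² = 25 + 25 = 50
50 = (4,2)_12 → 4² + 2² = 16 + 4 = 20  — 20 already appeared earlier.

20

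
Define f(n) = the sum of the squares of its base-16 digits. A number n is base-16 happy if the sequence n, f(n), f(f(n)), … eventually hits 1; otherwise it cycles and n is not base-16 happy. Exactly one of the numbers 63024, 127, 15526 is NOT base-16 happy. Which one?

63024: 63024 → 270 → 197 → 169 → 181 → 146 → 85 → 50 → 13 → 169  — repeats 169 (not base-16 happy)
127: 127 → 274 → 6 → 36 → 20 → 17 → 2 → 4 → 16 → 1  — reaches 1 (base-16 happy)
15526: 15526 → 289 → 6 → 36 → 20 → 17 → 2 → 4 → 16 → 1  — reaches 1 (base-16 happy)

63024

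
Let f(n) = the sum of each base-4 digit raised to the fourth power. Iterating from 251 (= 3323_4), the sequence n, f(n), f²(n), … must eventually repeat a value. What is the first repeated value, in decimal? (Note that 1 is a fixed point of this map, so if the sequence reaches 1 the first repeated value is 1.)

251 = (3,3,2,3)_4 → 3⁴ + 3⁴ + 2⁴ + 3⁴ = 259
259 = (1,0,0,0,3)_4 → 1⁴ + 0⁴ + 0⁴ + 0⁴ + 3⁴ = 82
82 = (1,1,0,2)_4 → 1⁴ + 1⁴ + 0⁴ + 2⁴ = 18
18 = (1,0,2)_4 → 1⁴ + 0⁴ + 2⁴ = 17
17 = (1,0,1)_4 → 1⁴ + 0⁴ + 1⁴ = 2
2 = (2)_4 → 2⁴ = 16
16 = (1,0,0)_4 → 1⁴ + 0⁴ + 0⁴ = 1  — reached the fixed point 1.
1 → 1, so 1 is the first repeated value.

1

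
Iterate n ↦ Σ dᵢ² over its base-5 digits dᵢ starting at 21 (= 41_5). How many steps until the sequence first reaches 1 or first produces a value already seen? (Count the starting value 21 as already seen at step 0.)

21 = (4,1)_5 → 4² + 1² = 17
17 = (3,2)_5 → 3² + 2² = 13
13 = (2,3)_5 → 2² + 3² = 13  — 13 repeats.
That took 3 steps.

3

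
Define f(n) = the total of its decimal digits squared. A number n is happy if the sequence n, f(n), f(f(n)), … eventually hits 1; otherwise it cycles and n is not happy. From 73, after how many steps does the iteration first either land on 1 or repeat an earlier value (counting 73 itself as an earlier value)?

9

73 → 7² + 3² = 58
58 → 5² + 8² = 89
89 → 8² + 9² = 145
145 → 1² + 4² + 5² = 42
42 → 4² + 2² = 20
20 → 2² + 0² = 4
4 → 4² = 16
16 → 1² + 6² = 37
37 → 3² + 7² = 58  — 58 repeats.
That took 9 steps.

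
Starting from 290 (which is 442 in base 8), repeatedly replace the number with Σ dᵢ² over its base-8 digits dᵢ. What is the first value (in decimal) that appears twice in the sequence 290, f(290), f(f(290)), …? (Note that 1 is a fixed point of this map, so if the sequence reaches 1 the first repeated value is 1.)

16

290 = (4,4,2)_8 → 4² + 4² + 2² = 16 + 16 + 4 = 36
36 = (4,4)_8 → 4² + 4² = 16 + 16 = 32
32 = (4,0)_8 → 4² + 0² = 16 + 0 = 16
16 = (2,0)_8 → 2² + 0² = 4 + 0 = 4
4 = (4)_8 → 4² = 16  — 16 already appeared earlier.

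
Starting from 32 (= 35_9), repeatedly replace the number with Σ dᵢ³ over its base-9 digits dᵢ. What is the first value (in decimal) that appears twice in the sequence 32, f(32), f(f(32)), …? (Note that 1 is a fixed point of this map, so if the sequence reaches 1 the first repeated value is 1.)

152

32 = (3,5)_9 → 152
152 = (1,7,8)_9 → 856
856 = (1,1,5,1)_9 → 128
128 = (1,5,2)_9 → 134
134 = (1,5,8)_9 → 638
638 = (7,7,8)_9 → 1198
1198 = (1,5,7,1)_9 → 470
470 = (5,7,2)_9 → 476
476 = (5,7,8)_9 → 980
980 = (1,3,0,8)_9 → 540
540 = (6,6,0)_9 → 432
432 = (5,3,0)_9 → 152  — 152 already appeared earlier.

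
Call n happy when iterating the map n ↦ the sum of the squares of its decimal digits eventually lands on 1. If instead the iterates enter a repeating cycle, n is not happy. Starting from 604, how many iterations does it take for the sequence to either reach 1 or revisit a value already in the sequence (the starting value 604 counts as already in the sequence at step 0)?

604 → 6² + 0² + 4² = 36 + 0 + 16 = 52
52 → 5² + 2² = 25 + 4 = 29
29 → 2² + 9² = 4 + 81 = 85
85 → 8² + 5² = 64 + 25 = 89
89 → 8² + 9² = 64 + 81 = 145
145 → 1² + 4² + 5² = 1 + 16 + 25 = 42
42 → 4² + 2² = 16 + 4 = 20
20 → 2² + 0² = 4 + 0 = 4
4 → 4² = 16
16 → 1² + 6² = 1 + 36 = 37
37 → 3² + 7² = 9 + 49 = 58
58 → 5² + 8² = 25 + 64 = 89  — 89 repeats.
That took 12 steps.

12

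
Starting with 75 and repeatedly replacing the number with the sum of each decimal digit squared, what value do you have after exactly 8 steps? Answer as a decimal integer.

75 → 7² + 5² = 49 + 25 = 74
74 → 7² + 4² = 49 + 16 = 65
65 → 6² + 5² = 36 + 25 = 61
61 → 6² + 1² = 36 + 1 = 37
37 → 3² + 7² = 9 + 49 = 58
58 → 5² + 8² = 25 + 64 = 89
89 → 8² + 9² = 64 + 81 = 145
145 → 1² + 4² + 5² = 1 + 16 + 25 = 42

42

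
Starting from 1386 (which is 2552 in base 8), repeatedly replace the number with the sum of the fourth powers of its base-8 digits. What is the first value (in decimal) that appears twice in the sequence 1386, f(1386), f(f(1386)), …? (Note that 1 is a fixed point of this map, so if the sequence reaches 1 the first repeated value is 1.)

1386 = (2,5,5,2)_8 → 2⁴ + 5⁴ + 5⁴ + 2⁴ = 1282
1282 = (2,4,0,2)_8 → 2⁴ + 4⁴ + 0⁴ + 2⁴ = 288
288 = (4,4,0)_8 → 4⁴ + 4⁴ + 0⁴ = 512
512 = (1,0,0,0)_8 → 1⁴ + 0⁴ + 0⁴ + 0⁴ = 1  — reached the fixed point 1.
1 → 1, so 1 is the first repeated value.

1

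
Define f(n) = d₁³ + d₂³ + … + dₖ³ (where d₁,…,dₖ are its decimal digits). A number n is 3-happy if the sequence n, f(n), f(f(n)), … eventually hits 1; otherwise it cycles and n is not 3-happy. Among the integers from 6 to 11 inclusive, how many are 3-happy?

6: 6 → 216 → 225 → 141 → 66 → 432 → 99 → 1458 → 702 → 351 → 153 → 153  — not 3-happy
7: 7 → 343 → 118 → 514 → 190 → 730 → 370 → 370  — not 3-happy
8: 8 → 512 → 134 → 92 → 737 → 713 → 371 → 371  — not 3-happy
9: 9 → 729 → 1080 → 513 → 153 → 153  — not 3-happy
10: 10 → 1  — 3-happy
11: 11 → 2 → 8 → 512 → 134 → 92 → 737 → 713 → 371 → 371  — not 3-happy
3-happy: 10

1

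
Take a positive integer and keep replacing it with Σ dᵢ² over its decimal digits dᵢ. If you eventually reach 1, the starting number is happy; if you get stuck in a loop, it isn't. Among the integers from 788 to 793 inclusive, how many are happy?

2

788: 788 → 177 → 99 → 162 → 41 → 17 → 50 → 25 → 29 → 85 → 89 → 145 → 42 → 20 → 4 → 16 → 37 → 58 → 89  — not happy
789: 789 → 194 → 98 → 145 → 42 → 20 → 4 → 16 → 37 → 58 → 89 → 145  — not happy
790: 790 → 130 → 10 → 1  — happy
791: 791 → 131 → 11 → 2 → 4 → 16 → 37 → 58 → 89 → 145 → 42 → 20 → 4  — not happy
792: 792 → 134 → 26 → 40 → 16 → 37 → 58 → 89 → 145 → 42 → 20 → 4 → 16  — not happy
793: 793 → 139 → 91 → 82 → 68 → 100 → 1  — happy
happy: 790, 793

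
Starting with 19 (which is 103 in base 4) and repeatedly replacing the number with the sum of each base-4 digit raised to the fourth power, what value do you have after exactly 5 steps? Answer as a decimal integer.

16

19 = (1,0,3)_4 → 1⁴ + 0⁴ + 3⁴ = 1 + 0 + 81 = 82
82 = (1,1,0,2)_4 → 1⁴ + 1⁴ + 0⁴ + 2⁴ = 1 + 1 + 0 + 16 = 18
18 = (1,0,2)_4 → 1⁴ + 0⁴ + 2⁴ = 1 + 0 + 16 = 17
17 = (1,0,1)_4 → 1⁴ + 0⁴ + 1⁴ = 1 + 0 + 1 = 2
2 = (2)_4 → 2⁴ = 16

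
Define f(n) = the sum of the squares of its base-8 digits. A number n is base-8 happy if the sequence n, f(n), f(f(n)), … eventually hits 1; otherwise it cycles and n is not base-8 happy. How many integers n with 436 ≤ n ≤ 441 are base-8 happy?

436: 436 → 88 → 10 → 5 → 25 → 10  — not base-8 happy
437: 437 → 97 → 18 → 8 → 1  — base-8 happy
438: 438 → 108 → 42 → 29 → 34 → 20 → 20  — not base-8 happy
439: 439 → 121 → 51 → 45 → 50 → 40 → 25 → 10 → 5 → 25  — not base-8 happy
440: 440 → 85 → 30 → 45 → 50 → 40 → 25 → 10 → 5 → 25  — not base-8 happy
441: 441 → 86 → 41 → 26 → 13 → 26  — not base-8 happy
base-8 happy: 437

1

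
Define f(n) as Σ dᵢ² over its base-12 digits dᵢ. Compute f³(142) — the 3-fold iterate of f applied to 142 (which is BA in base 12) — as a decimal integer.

142 = (11,10)_12 → 11² + 10² = 221
221 = (1,6,5)_12 → 1² + 6² + 5² = 62
62 = (5,2)_12 → 5² + 2² = 29

29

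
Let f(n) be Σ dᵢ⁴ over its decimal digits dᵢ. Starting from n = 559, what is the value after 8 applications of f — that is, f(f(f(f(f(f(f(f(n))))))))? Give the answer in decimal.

559 → 5⁴ + 5⁴ + 9⁴ = 625 + 625 + 6561 = 7811
7811 → 7⁴ + 8⁴ + 1⁴ + 1⁴ = 2401 + 4096 + 1 + 1 = 6499
6499 → 6⁴ + 4⁴ + 9⁴ + 9⁴ = 1296 + 256 + 6561 + 6561 = 14674
14674 → 1⁴ + 4⁴ + 6⁴ + 7⁴ + 4⁴ = 1 + 256 + 1296 + 2401 + 256 = 4210
4210 → 4⁴ + 2⁴ + 1⁴ + 0⁴ = 256 + 16 + 1 + 0 = 273
273 → 2⁴ + 7⁴ + 3⁴ = 16 + 2401 + 81 = 2498
2498 → 2⁴ + 4⁴ + 9⁴ + 8⁴ = 16 + 256 + 6561 + 4096 = 10929
10929 → 1⁴ + 0⁴ + 9⁴ + 2⁴ + 9⁴ = 1 + 0 + 6561 + 16 + 6561 = 13139

13139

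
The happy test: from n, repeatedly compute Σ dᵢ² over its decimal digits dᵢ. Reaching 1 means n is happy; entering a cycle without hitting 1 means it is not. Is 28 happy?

happy

28 → 2² + 8² = 68
68 → 6² + 8² = 100
100 → 1² + 0² + 0² = 1  — reached 1.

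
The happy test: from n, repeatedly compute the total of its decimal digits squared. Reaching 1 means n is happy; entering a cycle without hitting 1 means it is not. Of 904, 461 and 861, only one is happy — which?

904: 904 → 97 → 130 → 10 → 1  — reaches 1 (happy)
461: 461 → 53 → 34 → 25 → 29 → 85 → 89 → 145 → 42 → 20 → 4 → 16 → 37 → 58 → 89  — repeats 89 (not happy)
861: 861 → 101 → 2 → 4 → 16 → 37 → 58 → 89 → 145 → 42 → 20 → 4  — repeats 4 (not happy)

904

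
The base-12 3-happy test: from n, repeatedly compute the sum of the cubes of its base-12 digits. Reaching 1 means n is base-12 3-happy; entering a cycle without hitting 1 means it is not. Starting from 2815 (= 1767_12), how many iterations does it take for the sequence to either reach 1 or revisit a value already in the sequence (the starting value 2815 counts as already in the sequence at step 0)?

2815 = (1,7,6,7)_12 → 1³ + 7³ + 6³ + 7³ = 1 + 343 + 216 + 343 = 903
903 = (6,3,3)_12 → 6³ + 3³ + 3³ = 216 + 27 + 27 = 270
270 = (1,10,6)_12 → 1³ + 10³ + 6³ = 1 + 1000 + 216 = 1217
1217 = (8,5,5)_12 → 8³ + 5³ + 5³ = 512 + 125 + 125 = 762
762 = (5,3,6)_12 → 5³ + 3³ + 6³ = 125 + 27 + 216 = 368
368 = (2,6,8)_12 → 2³ + 6³ + 8³ = 8 + 216 + 512 = 736
736 = (5,1,4)_12 → 5³ + 1³ + 4³ = 125 + 1 + 64 = 190
190 = (1,3,10)_12 → 1³ + 3³ + 10³ = 1 + 27 + 1000 = 1028
1028 = (7,1,8)_12 → 7³ + 1³ + 8³ = 343 + 1 + 512 = 856
856 = (5,11,4)_12 → 5³ + 11³ + 4³ = 125 + 1331 + 64 = 1520
1520 = (10,6,8)_12 → 10³ + 6³ + 8³ = 1000 + 216 + 512 = 1728
1728 = (1,0,0,0)_12 → 1³ + 0³ + 0³ + 0³ = 1 + 0 + 0 + 0 = 1  — reached 1.
That took 12 steps.

12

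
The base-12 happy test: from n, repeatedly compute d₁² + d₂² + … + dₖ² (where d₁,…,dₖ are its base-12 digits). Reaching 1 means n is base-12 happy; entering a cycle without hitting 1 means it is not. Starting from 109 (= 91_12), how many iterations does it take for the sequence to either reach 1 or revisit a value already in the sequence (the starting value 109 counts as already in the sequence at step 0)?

109 = (9,1)_12 → 9² + 1² = 82
82 = (6,10)_12 → 6² + 10² = 136
136 = (11,4)_12 → 11² + 4² = 137
137 = (11,5)_12 → 11² + 5² = 146
146 = (1,0,2)_12 → 1² + 0² + 2² = 5
5 = (5)_12 → 5² = 25
25 = (2,1)_12 → 2² + 1² = 5  — 5 repeats.
That took 7 steps.

7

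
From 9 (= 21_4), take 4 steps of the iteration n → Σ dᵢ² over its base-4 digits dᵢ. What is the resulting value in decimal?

9 = (2,1)_4 → 2² + 1² = 5
5 = (1,1)_4 → 1² + 1² = 2
2 = (2)_4 → 2² = 4
4 = (1,0)_4 → 1² + 0² = 1

1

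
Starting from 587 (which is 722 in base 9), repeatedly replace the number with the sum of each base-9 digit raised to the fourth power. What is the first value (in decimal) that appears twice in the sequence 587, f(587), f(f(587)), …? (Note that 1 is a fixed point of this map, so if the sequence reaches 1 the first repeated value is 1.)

587 = (7,2,2)_9 → 7⁴ + 2⁴ + 2⁴ = 2433
2433 = (3,3,0,3)_9 → 3⁴ + 3⁴ + 0⁴ + 3⁴ = 243
243 = (3,0,0)_9 → 3⁴ + 0⁴ + 0⁴ = 81
81 = (1,0,0)_9 → 1⁴ + 0⁴ + 0⁴ = 1  — reached the fixed point 1.
1 → 1, so 1 is the first repeated value.

1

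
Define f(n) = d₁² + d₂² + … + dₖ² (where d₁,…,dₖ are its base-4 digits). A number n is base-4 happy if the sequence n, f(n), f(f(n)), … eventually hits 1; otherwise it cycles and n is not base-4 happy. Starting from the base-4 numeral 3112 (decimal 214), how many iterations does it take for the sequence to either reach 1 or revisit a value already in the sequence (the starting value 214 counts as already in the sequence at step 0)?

214 = (3,1,1,2)_4 → 3² + 1² + 1² + 2² = 9 + 1 + 1 + 4 = 15
15 = (3,3)_4 → 3² + 3² = 9 + 9 = 18
18 = (1,0,2)_4 → 1² + 0² + 2² = 1 + 0 + 4 = 5
5 = (1,1)_4 → 1² + 1² = 1 + 1 = 2
2 = (2)_4 → 2² = 4
4 = (1,0)_4 → 1² + 0² = 1 + 0 = 1  — reached 1.
That took 6 steps.

6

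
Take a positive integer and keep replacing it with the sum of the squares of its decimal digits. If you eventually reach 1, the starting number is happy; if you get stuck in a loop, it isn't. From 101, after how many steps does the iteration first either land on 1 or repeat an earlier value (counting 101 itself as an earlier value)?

10

101 → 2
2 → 4
4 → 16
16 → 37
37 → 58
58 → 89
89 → 145
145 → 42
42 → 20
20 → 4  — 4 repeats.
That took 10 steps.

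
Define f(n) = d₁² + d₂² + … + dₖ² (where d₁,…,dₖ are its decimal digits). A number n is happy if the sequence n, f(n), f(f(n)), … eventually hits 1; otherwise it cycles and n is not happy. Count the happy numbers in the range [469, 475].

1

469: 469 → 133 → 19 → 82 → 68 → 100 → 1  — happy
470: 470 → 65 → 61 → 37 → 58 → 89 → 145 → 42 → 20 → 4 → 16 → 37  — not happy
471: 471 → 66 → 72 → 53 → 34 → 25 → 29 → 85 → 89 → 145 → 42 → 20 → 4 → 16 → 37 → 58 → 89  — not happy
472: 472 → 69 → 117 → 51 → 26 → 40 → 16 → 37 → 58 → 89 → 145 → 42 → 20 → 4 → 16  — not happy
473: 473 → 74 → 65 → 61 → 37 → 58 → 89 → 145 → 42 → 20 → 4 → 16 → 37  — not happy
474: 474 → 81 → 65 → 61 → 37 → 58 → 89 → 145 → 42 → 20 → 4 → 16 → 37  — not happy
475: 475 → 90 → 81 → 65 → 61 → 37 → 58 → 89 → 145 → 42 → 20 → 4 → 16 → 37  — not happy
happy: 469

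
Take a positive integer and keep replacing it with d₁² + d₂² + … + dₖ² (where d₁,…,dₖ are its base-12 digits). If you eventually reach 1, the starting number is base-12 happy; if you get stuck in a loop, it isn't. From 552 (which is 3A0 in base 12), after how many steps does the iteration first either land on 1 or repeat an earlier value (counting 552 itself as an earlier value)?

8

552 = (3,10,0)_12 → 3² + 10² + 0² = 9 + 100 + 0 = 109
109 = (9,1)_12 → 9² + 1² = 81 + 1 = 82
82 = (6,10)_12 → 6² + 10² = 36 + 100 = 136
136 = (11,4)_12 → 11² + 4² = 121 + 16 = 137
137 = (11,5)_12 → 11² + 5² = 121 + 25 = 146
146 = (1,0,2)_12 → 1² + 0² + 2² = 1 + 0 + 4 = 5
5 = (5)_12 → 5² = 25
25 = (2,1)_12 → 2² + 1² = 4 + 1 = 5  — 5 repeats.
That took 8 steps.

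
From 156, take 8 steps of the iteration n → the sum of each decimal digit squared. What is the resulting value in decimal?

156 → 1² + 5² + 6² = 1 + 25 + 36 = 62
62 → 6² + 2² = 36 + 4 = 40
40 → 4² + 0² = 16 + 0 = 16
16 → 1² + 6² = 1 + 36 = 37
37 → 3² + 7² = 9 + 49 = 58
58 → 5² + 8² = 25 + 64 = 89
89 → 8² + 9² = 64 + 81 = 145
145 → 1² + 4² + 5² = 1 + 16 + 25 = 42

42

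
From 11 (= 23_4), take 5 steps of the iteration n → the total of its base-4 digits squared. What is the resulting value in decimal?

11 = (2,3)_4 → 2² + 3² = 13
13 = (3,1)_4 → 3² + 1² = 10
10 = (2,2)_4 → 2² + 2² = 8
8 = (2,0)_4 → 2² + 0² = 4
4 = (1,0)_4 → 1² + 0² = 1

1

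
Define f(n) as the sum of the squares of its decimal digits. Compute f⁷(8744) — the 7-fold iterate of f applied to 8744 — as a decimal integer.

58

8744 → 8² + 7² + 4² + 4² = 64 + 49 + 16 + 16 = 145
145 → 1² + 4² + 5² = 1 + 16 + 25 = 42
42 → 4² + 2² = 16 + 4 = 20
20 → 2² + 0² = 4 + 0 = 4
4 → 4² = 16
16 → 1² + 6² = 1 + 36 = 37
37 → 3² + 7² = 9 + 49 = 58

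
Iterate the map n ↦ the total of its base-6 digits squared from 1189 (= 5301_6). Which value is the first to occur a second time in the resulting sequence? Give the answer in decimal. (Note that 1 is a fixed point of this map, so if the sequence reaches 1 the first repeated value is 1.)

1189 = (5,3,0,1)_6 → 35
35 = (5,5)_6 → 50
50 = (1,2,2)_6 → 9
9 = (1,3)_6 → 10
10 = (1,4)_6 → 17
17 = (2,5)_6 → 29
29 = (4,5)_6 → 41
41 = (1,0,5)_6 → 26
26 = (4,2)_6 → 20
20 = (3,2)_6 → 13
13 = (2,1)_6 → 5
5 = (5)_6 → 25
25 = (4,1)_6 → 17  — 17 already appeared earlier.

17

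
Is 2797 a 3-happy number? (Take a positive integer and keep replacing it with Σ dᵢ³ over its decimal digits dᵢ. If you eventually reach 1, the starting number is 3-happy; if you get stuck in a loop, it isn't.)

3-happy

2797 → 2³ + 7³ + 9³ + 7³ = 8 + 343 + 729 + 343 = 1423
1423 → 1³ + 4³ + 2³ + 3³ = 1 + 64 + 8 + 27 = 100
100 → 1³ + 0³ + 0³ = 1 + 0 + 0 = 1  — reached 1.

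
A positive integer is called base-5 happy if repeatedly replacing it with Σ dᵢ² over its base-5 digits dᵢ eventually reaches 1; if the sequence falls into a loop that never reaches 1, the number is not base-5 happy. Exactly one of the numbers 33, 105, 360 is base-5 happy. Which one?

33

33: 33 → 11 → 5 → 1  — reaches 1 (base-5 happy)
105: 105 → 17 → 13 → 13  — repeats 13 (not base-5 happy)
360: 360 → 24 → 32 → 6 → 2 → 4 → 16 → 10 → 4  — repeats 4 (not base-5 happy)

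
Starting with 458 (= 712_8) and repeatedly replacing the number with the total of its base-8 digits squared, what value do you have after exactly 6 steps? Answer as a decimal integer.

4

458 = (7,1,2)_8 → 54
54 = (6,6)_8 → 72
72 = (1,1,0)_8 → 2
2 = (2)_8 → 4
4 = (4)_8 → 16
16 = (2,0)_8 → 4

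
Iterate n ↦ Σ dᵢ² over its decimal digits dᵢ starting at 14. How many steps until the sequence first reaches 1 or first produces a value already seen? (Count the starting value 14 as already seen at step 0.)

14 → 1² + 4² = 1 + 16 = 17
17 → 1² + 7² = 1 + 49 = 50
50 → 5² + 0² = 25 + 0 = 25
25 → 2² + 5² = 4 + 25 = 29
29 → 2² + 9² = 4 + 81 = 85
85 → 8² + 5² = 64 + 25 = 89
89 → 8² + 9² = 64 + 81 = 145
145 → 1² + 4² + 5² = 1 + 16 + 25 = 42
42 → 4² + 2² = 16 + 4 = 20
20 → 2² + 0² = 4 + 0 = 4
4 → 4² = 16
16 → 1² + 6² = 1 + 36 = 37
37 → 3² + 7² = 9 + 49 = 58
58 → 5² + 8² = 25 + 64 = 89  — 89 repeats.
That took 14 steps.

14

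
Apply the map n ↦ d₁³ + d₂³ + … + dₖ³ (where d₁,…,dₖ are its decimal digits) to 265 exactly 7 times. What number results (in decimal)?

265 → 2³ + 6³ + 5³ = 8 + 216 + 125 = 349
349 → 3³ + 4³ + 9³ = 27 + 64 + 729 = 820
820 → 8³ + 2³ + 0³ = 512 + 8 + 0 = 520
520 → 5³ + 2³ + 0³ = 125 + 8 + 0 = 133
133 → 1³ + 3³ + 3³ = 1 + 27 + 27 = 55
55 → 5³ + 5³ = 125 + 125 = 250
250 → 2³ + 5³ + 0³ = 8 + 125 + 0 = 133

133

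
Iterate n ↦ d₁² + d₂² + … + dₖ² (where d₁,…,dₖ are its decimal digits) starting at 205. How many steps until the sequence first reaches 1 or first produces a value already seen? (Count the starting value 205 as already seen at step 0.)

205 → 2² + 0² + 5² = 4 + 0 + 25 = 29
29 → 2² + 9² = 4 + 81 = 85
85 → 8² + 5² = 64 + 25 = 89
89 → 8² + 9² = 64 + 81 = 145
145 → 1² + 4² + 5² = 1 + 16 + 25 = 42
42 → 4² + 2² = 16 + 4 = 20
20 → 2² + 0² = 4 + 0 = 4
4 → 4² = 16
16 → 1² + 6² = 1 + 36 = 37
37 → 3² + 7² = 9 + 49 = 58
58 → 5² + 8² = 25 + 64 = 89  — 89 repeats.
That took 11 steps.

11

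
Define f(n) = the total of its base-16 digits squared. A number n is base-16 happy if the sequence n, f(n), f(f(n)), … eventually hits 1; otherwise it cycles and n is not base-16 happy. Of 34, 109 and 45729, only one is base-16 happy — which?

34: 34 → 8 → 64 → 16 → 1  — reaches 1 (base-16 happy)
109: 109 → 205 → 313 → 91 → 146 → 85 → 50 → 13 → 169 → 181 → 146  — repeats 146 (not base-16 happy)
45729: 45729 → 226 → 200 → 208 → 169 → 181 → 146 → 85 → 50 → 13 → 169  — repeats 169 (not base-16 happy)

34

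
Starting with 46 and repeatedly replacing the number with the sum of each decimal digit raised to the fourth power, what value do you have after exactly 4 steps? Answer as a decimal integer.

2739

46 → 4⁴ + 6⁴ = 1552
1552 → 1⁴ + 5⁴ + 5⁴ + 2⁴ = 1267
1267 → 1⁴ + 2⁴ + 6⁴ + 7⁴ = 3714
3714 → 3⁴ + 7⁴ + 1⁴ + 4⁴ = 2739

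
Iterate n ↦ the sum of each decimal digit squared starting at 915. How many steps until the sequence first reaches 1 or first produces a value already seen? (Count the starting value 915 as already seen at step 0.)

915 → 9² + 1² + 5² = 107
107 → 1² + 0² + 7² = 50
50 → 5² + 0² = 25
25 → 2² + 5² = 29
29 → 2² + 9² = 85
85 → 8² + 5² = 89
89 → 8² + 9² = 145
145 → 1² + 4² + 5² = 42
42 → 4² + 2² = 20
20 → 2² + 0² = 4
4 → 4² = 16
16 → 1² + 6² = 37
37 → 3² + 7² = 58
58 → 5² + 8² = 89  — 89 repeats.
That took 14 steps.

14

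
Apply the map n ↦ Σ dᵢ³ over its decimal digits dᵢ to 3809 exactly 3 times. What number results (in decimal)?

713

3809 → 3³ + 8³ + 0³ + 9³ = 1268
1268 → 1³ + 2³ + 6³ + 8³ = 737
737 → 7³ + 3³ + 7³ = 713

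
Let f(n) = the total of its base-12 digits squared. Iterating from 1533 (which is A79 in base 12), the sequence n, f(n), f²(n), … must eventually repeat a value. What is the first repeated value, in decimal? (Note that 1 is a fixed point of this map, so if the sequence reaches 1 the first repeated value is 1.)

1533 = (10,7,9)_12 → 230
230 = (1,7,2)_12 → 54
54 = (4,6)_12 → 52
52 = (4,4)_12 → 32
32 = (2,8)_12 → 68
68 = (5,8)_12 → 89
89 = (7,5)_12 → 74
74 = (6,2)_12 → 40
40 = (3,4)_12 → 25
25 = (2,1)_12 → 5
5 = (5)_12 → 25  — 25 already appeared earlier.

25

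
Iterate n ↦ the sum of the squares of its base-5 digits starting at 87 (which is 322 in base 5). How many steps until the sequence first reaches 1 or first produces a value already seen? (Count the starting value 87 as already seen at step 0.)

3

87 = (3,2,2)_5 → 3² + 2² + 2² = 9 + 4 + 4 = 17
17 = (3,2)_5 → 3² + 2² = 9 + 4 = 13
13 = (2,3)_5 → 2² + 3² = 4 + 9 = 13  — 13 repeats.
That took 3 steps.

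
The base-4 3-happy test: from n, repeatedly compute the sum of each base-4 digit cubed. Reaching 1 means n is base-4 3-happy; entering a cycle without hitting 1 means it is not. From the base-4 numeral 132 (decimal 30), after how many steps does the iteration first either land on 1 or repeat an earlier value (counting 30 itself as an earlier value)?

3

30 = (1,3,2)_4 → 36
36 = (2,1,0)_4 → 9
9 = (2,1)_4 → 9  — 9 repeats.
That took 3 steps.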